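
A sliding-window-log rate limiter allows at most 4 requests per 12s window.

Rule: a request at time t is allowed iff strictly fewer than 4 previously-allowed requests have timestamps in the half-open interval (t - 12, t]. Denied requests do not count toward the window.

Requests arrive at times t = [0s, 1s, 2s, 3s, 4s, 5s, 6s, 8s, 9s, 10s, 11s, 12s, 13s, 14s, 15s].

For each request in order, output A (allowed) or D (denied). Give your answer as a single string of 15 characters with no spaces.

Answer: AAAADDDDDDDAAAA

Derivation:
Tracking allowed requests in the window:
  req#1 t=0s: ALLOW
  req#2 t=1s: ALLOW
  req#3 t=2s: ALLOW
  req#4 t=3s: ALLOW
  req#5 t=4s: DENY
  req#6 t=5s: DENY
  req#7 t=6s: DENY
  req#8 t=8s: DENY
  req#9 t=9s: DENY
  req#10 t=10s: DENY
  req#11 t=11s: DENY
  req#12 t=12s: ALLOW
  req#13 t=13s: ALLOW
  req#14 t=14s: ALLOW
  req#15 t=15s: ALLOW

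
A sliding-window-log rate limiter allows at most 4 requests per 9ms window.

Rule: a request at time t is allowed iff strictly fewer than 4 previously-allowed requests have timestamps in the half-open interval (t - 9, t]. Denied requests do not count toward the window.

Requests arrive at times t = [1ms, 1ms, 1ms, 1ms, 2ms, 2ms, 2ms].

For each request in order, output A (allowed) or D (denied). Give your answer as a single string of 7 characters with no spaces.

Answer: AAAADDD

Derivation:
Tracking allowed requests in the window:
  req#1 t=1ms: ALLOW
  req#2 t=1ms: ALLOW
  req#3 t=1ms: ALLOW
  req#4 t=1ms: ALLOW
  req#5 t=2ms: DENY
  req#6 t=2ms: DENY
  req#7 t=2ms: DENY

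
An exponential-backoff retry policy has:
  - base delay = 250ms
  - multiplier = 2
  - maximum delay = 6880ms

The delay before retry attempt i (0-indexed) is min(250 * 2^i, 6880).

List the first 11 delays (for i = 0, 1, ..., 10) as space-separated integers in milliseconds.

Computing each delay:
  i=0: min(250*2^0, 6880) = 250
  i=1: min(250*2^1, 6880) = 500
  i=2: min(250*2^2, 6880) = 1000
  i=3: min(250*2^3, 6880) = 2000
  i=4: min(250*2^4, 6880) = 4000
  i=5: min(250*2^5, 6880) = 6880
  i=6: min(250*2^6, 6880) = 6880
  i=7: min(250*2^7, 6880) = 6880
  i=8: min(250*2^8, 6880) = 6880
  i=9: min(250*2^9, 6880) = 6880
  i=10: min(250*2^10, 6880) = 6880

Answer: 250 500 1000 2000 4000 6880 6880 6880 6880 6880 6880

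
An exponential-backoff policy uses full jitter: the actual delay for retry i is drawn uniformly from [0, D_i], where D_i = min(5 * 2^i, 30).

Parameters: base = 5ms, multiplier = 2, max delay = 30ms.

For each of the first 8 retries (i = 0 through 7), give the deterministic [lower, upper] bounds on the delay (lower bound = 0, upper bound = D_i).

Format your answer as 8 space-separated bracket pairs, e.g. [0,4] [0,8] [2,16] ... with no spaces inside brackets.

Answer: [0,5] [0,10] [0,20] [0,30] [0,30] [0,30] [0,30] [0,30]

Derivation:
Computing bounds per retry:
  i=0: D_i=min(5*2^0,30)=5, bounds=[0,5]
  i=1: D_i=min(5*2^1,30)=10, bounds=[0,10]
  i=2: D_i=min(5*2^2,30)=20, bounds=[0,20]
  i=3: D_i=min(5*2^3,30)=30, bounds=[0,30]
  i=4: D_i=min(5*2^4,30)=30, bounds=[0,30]
  i=5: D_i=min(5*2^5,30)=30, bounds=[0,30]
  i=6: D_i=min(5*2^6,30)=30, bounds=[0,30]
  i=7: D_i=min(5*2^7,30)=30, bounds=[0,30]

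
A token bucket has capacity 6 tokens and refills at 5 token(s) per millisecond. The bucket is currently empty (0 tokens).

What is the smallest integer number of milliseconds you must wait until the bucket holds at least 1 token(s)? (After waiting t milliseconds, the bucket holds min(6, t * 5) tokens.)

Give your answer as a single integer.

Answer: 1

Derivation:
Need t * 5 >= 1, so t >= 1/5.
Smallest integer t = ceil(1/5) = 1.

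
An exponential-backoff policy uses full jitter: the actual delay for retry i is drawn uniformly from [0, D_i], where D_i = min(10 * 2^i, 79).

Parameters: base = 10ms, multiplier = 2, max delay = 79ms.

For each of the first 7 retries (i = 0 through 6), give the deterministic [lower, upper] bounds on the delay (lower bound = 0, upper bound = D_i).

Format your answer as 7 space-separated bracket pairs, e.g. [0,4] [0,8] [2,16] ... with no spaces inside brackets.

Computing bounds per retry:
  i=0: D_i=min(10*2^0,79)=10, bounds=[0,10]
  i=1: D_i=min(10*2^1,79)=20, bounds=[0,20]
  i=2: D_i=min(10*2^2,79)=40, bounds=[0,40]
  i=3: D_i=min(10*2^3,79)=79, bounds=[0,79]
  i=4: D_i=min(10*2^4,79)=79, bounds=[0,79]
  i=5: D_i=min(10*2^5,79)=79, bounds=[0,79]
  i=6: D_i=min(10*2^6,79)=79, bounds=[0,79]

Answer: [0,10] [0,20] [0,40] [0,79] [0,79] [0,79] [0,79]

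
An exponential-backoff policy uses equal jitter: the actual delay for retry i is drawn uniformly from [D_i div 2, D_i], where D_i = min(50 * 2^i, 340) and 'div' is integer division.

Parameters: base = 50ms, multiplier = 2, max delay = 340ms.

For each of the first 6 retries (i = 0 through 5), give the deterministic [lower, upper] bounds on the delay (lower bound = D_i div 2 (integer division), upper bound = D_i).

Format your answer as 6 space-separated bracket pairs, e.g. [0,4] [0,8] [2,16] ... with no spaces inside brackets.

Computing bounds per retry:
  i=0: D_i=min(50*2^0,340)=50, bounds=[25,50]
  i=1: D_i=min(50*2^1,340)=100, bounds=[50,100]
  i=2: D_i=min(50*2^2,340)=200, bounds=[100,200]
  i=3: D_i=min(50*2^3,340)=340, bounds=[170,340]
  i=4: D_i=min(50*2^4,340)=340, bounds=[170,340]
  i=5: D_i=min(50*2^5,340)=340, bounds=[170,340]

Answer: [25,50] [50,100] [100,200] [170,340] [170,340] [170,340]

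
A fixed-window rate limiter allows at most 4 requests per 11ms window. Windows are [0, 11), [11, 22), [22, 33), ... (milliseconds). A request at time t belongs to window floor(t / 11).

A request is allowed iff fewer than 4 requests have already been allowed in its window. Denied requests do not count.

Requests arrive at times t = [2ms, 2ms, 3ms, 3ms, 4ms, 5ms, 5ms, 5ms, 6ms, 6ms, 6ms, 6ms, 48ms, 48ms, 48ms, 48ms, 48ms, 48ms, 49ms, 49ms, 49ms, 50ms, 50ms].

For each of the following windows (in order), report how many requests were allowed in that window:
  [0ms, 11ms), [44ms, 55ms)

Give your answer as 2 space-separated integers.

Answer: 4 4

Derivation:
Processing requests:
  req#1 t=2ms (window 0): ALLOW
  req#2 t=2ms (window 0): ALLOW
  req#3 t=3ms (window 0): ALLOW
  req#4 t=3ms (window 0): ALLOW
  req#5 t=4ms (window 0): DENY
  req#6 t=5ms (window 0): DENY
  req#7 t=5ms (window 0): DENY
  req#8 t=5ms (window 0): DENY
  req#9 t=6ms (window 0): DENY
  req#10 t=6ms (window 0): DENY
  req#11 t=6ms (window 0): DENY
  req#12 t=6ms (window 0): DENY
  req#13 t=48ms (window 4): ALLOW
  req#14 t=48ms (window 4): ALLOW
  req#15 t=48ms (window 4): ALLOW
  req#16 t=48ms (window 4): ALLOW
  req#17 t=48ms (window 4): DENY
  req#18 t=48ms (window 4): DENY
  req#19 t=49ms (window 4): DENY
  req#20 t=49ms (window 4): DENY
  req#21 t=49ms (window 4): DENY
  req#22 t=50ms (window 4): DENY
  req#23 t=50ms (window 4): DENY

Allowed counts by window: 4 4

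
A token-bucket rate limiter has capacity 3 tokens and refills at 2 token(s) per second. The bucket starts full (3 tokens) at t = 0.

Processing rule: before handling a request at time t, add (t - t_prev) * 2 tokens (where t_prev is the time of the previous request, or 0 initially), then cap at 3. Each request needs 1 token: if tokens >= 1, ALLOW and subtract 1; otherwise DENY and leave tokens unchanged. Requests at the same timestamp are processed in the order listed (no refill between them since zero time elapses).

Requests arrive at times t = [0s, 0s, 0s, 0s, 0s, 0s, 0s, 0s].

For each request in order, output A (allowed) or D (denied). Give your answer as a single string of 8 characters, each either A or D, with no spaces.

Simulating step by step:
  req#1 t=0s: ALLOW
  req#2 t=0s: ALLOW
  req#3 t=0s: ALLOW
  req#4 t=0s: DENY
  req#5 t=0s: DENY
  req#6 t=0s: DENY
  req#7 t=0s: DENY
  req#8 t=0s: DENY

Answer: AAADDDDD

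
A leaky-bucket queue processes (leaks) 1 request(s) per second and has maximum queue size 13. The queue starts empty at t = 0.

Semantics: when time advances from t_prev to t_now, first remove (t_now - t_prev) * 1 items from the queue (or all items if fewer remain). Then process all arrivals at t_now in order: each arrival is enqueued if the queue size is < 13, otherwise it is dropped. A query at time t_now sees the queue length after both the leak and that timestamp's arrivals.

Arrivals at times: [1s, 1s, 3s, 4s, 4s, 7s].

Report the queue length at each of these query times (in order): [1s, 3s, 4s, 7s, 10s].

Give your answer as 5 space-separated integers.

Answer: 2 1 2 1 0

Derivation:
Queue lengths at query times:
  query t=1s: backlog = 2
  query t=3s: backlog = 1
  query t=4s: backlog = 2
  query t=7s: backlog = 1
  query t=10s: backlog = 0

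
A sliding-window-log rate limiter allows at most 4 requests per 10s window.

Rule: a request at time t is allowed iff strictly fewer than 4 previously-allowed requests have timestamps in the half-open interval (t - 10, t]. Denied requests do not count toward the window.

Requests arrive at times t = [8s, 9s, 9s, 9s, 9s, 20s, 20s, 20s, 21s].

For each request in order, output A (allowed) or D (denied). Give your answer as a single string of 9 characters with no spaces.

Tracking allowed requests in the window:
  req#1 t=8s: ALLOW
  req#2 t=9s: ALLOW
  req#3 t=9s: ALLOW
  req#4 t=9s: ALLOW
  req#5 t=9s: DENY
  req#6 t=20s: ALLOW
  req#7 t=20s: ALLOW
  req#8 t=20s: ALLOW
  req#9 t=21s: ALLOW

Answer: AAAADAAAA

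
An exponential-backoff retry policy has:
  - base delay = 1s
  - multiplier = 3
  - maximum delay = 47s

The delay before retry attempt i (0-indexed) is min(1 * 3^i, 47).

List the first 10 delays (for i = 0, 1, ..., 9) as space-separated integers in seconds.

Answer: 1 3 9 27 47 47 47 47 47 47

Derivation:
Computing each delay:
  i=0: min(1*3^0, 47) = 1
  i=1: min(1*3^1, 47) = 3
  i=2: min(1*3^2, 47) = 9
  i=3: min(1*3^3, 47) = 27
  i=4: min(1*3^4, 47) = 47
  i=5: min(1*3^5, 47) = 47
  i=6: min(1*3^6, 47) = 47
  i=7: min(1*3^7, 47) = 47
  i=8: min(1*3^8, 47) = 47
  i=9: min(1*3^9, 47) = 47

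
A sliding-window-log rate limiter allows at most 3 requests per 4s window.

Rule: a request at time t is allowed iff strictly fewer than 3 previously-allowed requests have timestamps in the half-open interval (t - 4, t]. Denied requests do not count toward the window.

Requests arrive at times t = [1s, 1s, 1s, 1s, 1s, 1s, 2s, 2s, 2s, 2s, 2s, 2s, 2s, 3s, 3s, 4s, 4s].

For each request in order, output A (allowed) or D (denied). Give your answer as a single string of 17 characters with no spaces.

Answer: AAADDDDDDDDDDDDDD

Derivation:
Tracking allowed requests in the window:
  req#1 t=1s: ALLOW
  req#2 t=1s: ALLOW
  req#3 t=1s: ALLOW
  req#4 t=1s: DENY
  req#5 t=1s: DENY
  req#6 t=1s: DENY
  req#7 t=2s: DENY
  req#8 t=2s: DENY
  req#9 t=2s: DENY
  req#10 t=2s: DENY
  req#11 t=2s: DENY
  req#12 t=2s: DENY
  req#13 t=2s: DENY
  req#14 t=3s: DENY
  req#15 t=3s: DENY
  req#16 t=4s: DENY
  req#17 t=4s: DENY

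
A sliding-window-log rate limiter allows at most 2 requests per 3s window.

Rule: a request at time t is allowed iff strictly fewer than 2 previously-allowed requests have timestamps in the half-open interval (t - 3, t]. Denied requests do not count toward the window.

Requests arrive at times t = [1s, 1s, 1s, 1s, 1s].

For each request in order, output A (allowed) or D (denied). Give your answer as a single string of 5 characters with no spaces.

Tracking allowed requests in the window:
  req#1 t=1s: ALLOW
  req#2 t=1s: ALLOW
  req#3 t=1s: DENY
  req#4 t=1s: DENY
  req#5 t=1s: DENY

Answer: AADDD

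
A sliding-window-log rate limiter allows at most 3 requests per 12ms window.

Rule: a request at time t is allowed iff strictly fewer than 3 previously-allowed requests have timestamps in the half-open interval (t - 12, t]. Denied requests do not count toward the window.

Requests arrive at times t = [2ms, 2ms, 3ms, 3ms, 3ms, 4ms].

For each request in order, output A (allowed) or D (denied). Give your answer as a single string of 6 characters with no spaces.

Tracking allowed requests in the window:
  req#1 t=2ms: ALLOW
  req#2 t=2ms: ALLOW
  req#3 t=3ms: ALLOW
  req#4 t=3ms: DENY
  req#5 t=3ms: DENY
  req#6 t=4ms: DENY

Answer: AAADDD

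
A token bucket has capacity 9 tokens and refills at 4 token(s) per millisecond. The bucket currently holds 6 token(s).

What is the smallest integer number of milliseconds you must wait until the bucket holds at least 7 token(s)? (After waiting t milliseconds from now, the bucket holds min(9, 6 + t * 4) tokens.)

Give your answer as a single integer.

Answer: 1

Derivation:
Need 6 + t * 4 >= 7, so t >= 1/4.
Smallest integer t = ceil(1/4) = 1.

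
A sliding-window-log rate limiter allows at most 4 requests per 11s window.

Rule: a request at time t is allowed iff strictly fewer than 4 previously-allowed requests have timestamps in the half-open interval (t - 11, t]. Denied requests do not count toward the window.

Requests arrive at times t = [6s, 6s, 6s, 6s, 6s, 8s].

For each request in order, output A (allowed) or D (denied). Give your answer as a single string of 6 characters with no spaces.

Answer: AAAADD

Derivation:
Tracking allowed requests in the window:
  req#1 t=6s: ALLOW
  req#2 t=6s: ALLOW
  req#3 t=6s: ALLOW
  req#4 t=6s: ALLOW
  req#5 t=6s: DENY
  req#6 t=8s: DENY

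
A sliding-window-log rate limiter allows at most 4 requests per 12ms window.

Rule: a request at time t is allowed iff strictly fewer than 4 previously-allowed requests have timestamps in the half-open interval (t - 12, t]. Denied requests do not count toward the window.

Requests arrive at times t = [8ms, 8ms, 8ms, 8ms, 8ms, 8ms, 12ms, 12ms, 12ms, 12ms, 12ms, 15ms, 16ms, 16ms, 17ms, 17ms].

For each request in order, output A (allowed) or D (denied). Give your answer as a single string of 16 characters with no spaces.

Answer: AAAADDDDDDDDDDDD

Derivation:
Tracking allowed requests in the window:
  req#1 t=8ms: ALLOW
  req#2 t=8ms: ALLOW
  req#3 t=8ms: ALLOW
  req#4 t=8ms: ALLOW
  req#5 t=8ms: DENY
  req#6 t=8ms: DENY
  req#7 t=12ms: DENY
  req#8 t=12ms: DENY
  req#9 t=12ms: DENY
  req#10 t=12ms: DENY
  req#11 t=12ms: DENY
  req#12 t=15ms: DENY
  req#13 t=16ms: DENY
  req#14 t=16ms: DENY
  req#15 t=17ms: DENY
  req#16 t=17ms: DENY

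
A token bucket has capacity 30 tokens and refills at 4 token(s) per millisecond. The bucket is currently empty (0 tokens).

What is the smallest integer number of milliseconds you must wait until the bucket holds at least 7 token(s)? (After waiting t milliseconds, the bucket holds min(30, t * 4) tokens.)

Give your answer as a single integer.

Need t * 4 >= 7, so t >= 7/4.
Smallest integer t = ceil(7/4) = 2.

Answer: 2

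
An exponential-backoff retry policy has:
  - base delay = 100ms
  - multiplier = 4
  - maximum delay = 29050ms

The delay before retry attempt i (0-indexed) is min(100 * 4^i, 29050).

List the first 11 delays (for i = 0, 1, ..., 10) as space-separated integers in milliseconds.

Answer: 100 400 1600 6400 25600 29050 29050 29050 29050 29050 29050

Derivation:
Computing each delay:
  i=0: min(100*4^0, 29050) = 100
  i=1: min(100*4^1, 29050) = 400
  i=2: min(100*4^2, 29050) = 1600
  i=3: min(100*4^3, 29050) = 6400
  i=4: min(100*4^4, 29050) = 25600
  i=5: min(100*4^5, 29050) = 29050
  i=6: min(100*4^6, 29050) = 29050
  i=7: min(100*4^7, 29050) = 29050
  i=8: min(100*4^8, 29050) = 29050
  i=9: min(100*4^9, 29050) = 29050
  i=10: min(100*4^10, 29050) = 29050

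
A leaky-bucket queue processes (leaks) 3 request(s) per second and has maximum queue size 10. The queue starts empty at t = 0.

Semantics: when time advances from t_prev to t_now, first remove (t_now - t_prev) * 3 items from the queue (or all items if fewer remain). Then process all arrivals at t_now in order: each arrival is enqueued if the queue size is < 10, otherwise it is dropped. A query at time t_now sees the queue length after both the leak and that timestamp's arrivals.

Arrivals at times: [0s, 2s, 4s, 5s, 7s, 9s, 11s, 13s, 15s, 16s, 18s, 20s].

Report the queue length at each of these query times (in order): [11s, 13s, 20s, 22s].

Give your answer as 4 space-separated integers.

Queue lengths at query times:
  query t=11s: backlog = 1
  query t=13s: backlog = 1
  query t=20s: backlog = 1
  query t=22s: backlog = 0

Answer: 1 1 1 0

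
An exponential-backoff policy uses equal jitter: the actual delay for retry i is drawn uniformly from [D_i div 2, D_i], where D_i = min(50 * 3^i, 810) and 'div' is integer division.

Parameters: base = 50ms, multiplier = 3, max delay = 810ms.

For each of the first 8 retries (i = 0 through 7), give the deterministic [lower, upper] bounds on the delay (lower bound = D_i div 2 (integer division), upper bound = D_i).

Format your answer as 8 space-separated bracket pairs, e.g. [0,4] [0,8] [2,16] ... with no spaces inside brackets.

Computing bounds per retry:
  i=0: D_i=min(50*3^0,810)=50, bounds=[25,50]
  i=1: D_i=min(50*3^1,810)=150, bounds=[75,150]
  i=2: D_i=min(50*3^2,810)=450, bounds=[225,450]
  i=3: D_i=min(50*3^3,810)=810, bounds=[405,810]
  i=4: D_i=min(50*3^4,810)=810, bounds=[405,810]
  i=5: D_i=min(50*3^5,810)=810, bounds=[405,810]
  i=6: D_i=min(50*3^6,810)=810, bounds=[405,810]
  i=7: D_i=min(50*3^7,810)=810, bounds=[405,810]

Answer: [25,50] [75,150] [225,450] [405,810] [405,810] [405,810] [405,810] [405,810]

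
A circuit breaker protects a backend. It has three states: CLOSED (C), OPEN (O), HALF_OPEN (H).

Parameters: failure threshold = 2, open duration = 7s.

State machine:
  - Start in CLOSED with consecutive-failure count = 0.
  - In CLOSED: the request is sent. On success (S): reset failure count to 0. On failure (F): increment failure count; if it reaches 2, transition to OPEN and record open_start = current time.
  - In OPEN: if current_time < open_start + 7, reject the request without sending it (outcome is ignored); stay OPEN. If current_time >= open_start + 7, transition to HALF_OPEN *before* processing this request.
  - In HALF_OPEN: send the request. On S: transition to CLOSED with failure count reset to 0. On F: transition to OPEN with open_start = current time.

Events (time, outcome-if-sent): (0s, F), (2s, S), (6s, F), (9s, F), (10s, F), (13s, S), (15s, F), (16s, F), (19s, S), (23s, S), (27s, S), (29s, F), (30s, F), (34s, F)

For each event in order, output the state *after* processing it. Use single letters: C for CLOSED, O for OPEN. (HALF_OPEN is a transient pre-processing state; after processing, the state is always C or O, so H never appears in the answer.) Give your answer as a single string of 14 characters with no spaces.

State after each event:
  event#1 t=0s outcome=F: state=CLOSED
  event#2 t=2s outcome=S: state=CLOSED
  event#3 t=6s outcome=F: state=CLOSED
  event#4 t=9s outcome=F: state=OPEN
  event#5 t=10s outcome=F: state=OPEN
  event#6 t=13s outcome=S: state=OPEN
  event#7 t=15s outcome=F: state=OPEN
  event#8 t=16s outcome=F: state=OPEN
  event#9 t=19s outcome=S: state=OPEN
  event#10 t=23s outcome=S: state=CLOSED
  event#11 t=27s outcome=S: state=CLOSED
  event#12 t=29s outcome=F: state=CLOSED
  event#13 t=30s outcome=F: state=OPEN
  event#14 t=34s outcome=F: state=OPEN

Answer: CCCOOOOOOCCCOO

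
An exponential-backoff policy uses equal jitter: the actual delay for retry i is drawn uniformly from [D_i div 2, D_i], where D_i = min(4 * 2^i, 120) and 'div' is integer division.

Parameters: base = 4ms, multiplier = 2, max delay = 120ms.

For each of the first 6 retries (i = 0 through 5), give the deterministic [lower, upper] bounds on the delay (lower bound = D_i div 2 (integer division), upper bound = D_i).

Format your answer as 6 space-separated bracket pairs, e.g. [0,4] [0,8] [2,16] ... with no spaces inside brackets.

Computing bounds per retry:
  i=0: D_i=min(4*2^0,120)=4, bounds=[2,4]
  i=1: D_i=min(4*2^1,120)=8, bounds=[4,8]
  i=2: D_i=min(4*2^2,120)=16, bounds=[8,16]
  i=3: D_i=min(4*2^3,120)=32, bounds=[16,32]
  i=4: D_i=min(4*2^4,120)=64, bounds=[32,64]
  i=5: D_i=min(4*2^5,120)=120, bounds=[60,120]

Answer: [2,4] [4,8] [8,16] [16,32] [32,64] [60,120]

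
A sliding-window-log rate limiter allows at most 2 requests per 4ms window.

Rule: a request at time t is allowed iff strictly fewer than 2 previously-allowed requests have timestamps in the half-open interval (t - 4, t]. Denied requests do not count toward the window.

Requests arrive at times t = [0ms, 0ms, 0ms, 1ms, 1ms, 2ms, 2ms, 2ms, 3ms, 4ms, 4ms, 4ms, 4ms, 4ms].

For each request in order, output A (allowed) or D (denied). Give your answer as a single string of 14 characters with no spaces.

Answer: AADDDDDDDAADDD

Derivation:
Tracking allowed requests in the window:
  req#1 t=0ms: ALLOW
  req#2 t=0ms: ALLOW
  req#3 t=0ms: DENY
  req#4 t=1ms: DENY
  req#5 t=1ms: DENY
  req#6 t=2ms: DENY
  req#7 t=2ms: DENY
  req#8 t=2ms: DENY
  req#9 t=3ms: DENY
  req#10 t=4ms: ALLOW
  req#11 t=4ms: ALLOW
  req#12 t=4ms: DENY
  req#13 t=4ms: DENY
  req#14 t=4ms: DENY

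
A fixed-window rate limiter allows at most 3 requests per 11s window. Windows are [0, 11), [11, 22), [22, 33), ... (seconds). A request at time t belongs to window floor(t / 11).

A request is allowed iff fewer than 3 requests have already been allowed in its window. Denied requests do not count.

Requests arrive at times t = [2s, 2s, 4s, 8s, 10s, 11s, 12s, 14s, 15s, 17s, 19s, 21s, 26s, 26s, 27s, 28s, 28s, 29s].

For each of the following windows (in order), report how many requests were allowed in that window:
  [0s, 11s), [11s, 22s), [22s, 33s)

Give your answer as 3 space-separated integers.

Answer: 3 3 3

Derivation:
Processing requests:
  req#1 t=2s (window 0): ALLOW
  req#2 t=2s (window 0): ALLOW
  req#3 t=4s (window 0): ALLOW
  req#4 t=8s (window 0): DENY
  req#5 t=10s (window 0): DENY
  req#6 t=11s (window 1): ALLOW
  req#7 t=12s (window 1): ALLOW
  req#8 t=14s (window 1): ALLOW
  req#9 t=15s (window 1): DENY
  req#10 t=17s (window 1): DENY
  req#11 t=19s (window 1): DENY
  req#12 t=21s (window 1): DENY
  req#13 t=26s (window 2): ALLOW
  req#14 t=26s (window 2): ALLOW
  req#15 t=27s (window 2): ALLOW
  req#16 t=28s (window 2): DENY
  req#17 t=28s (window 2): DENY
  req#18 t=29s (window 2): DENY

Allowed counts by window: 3 3 3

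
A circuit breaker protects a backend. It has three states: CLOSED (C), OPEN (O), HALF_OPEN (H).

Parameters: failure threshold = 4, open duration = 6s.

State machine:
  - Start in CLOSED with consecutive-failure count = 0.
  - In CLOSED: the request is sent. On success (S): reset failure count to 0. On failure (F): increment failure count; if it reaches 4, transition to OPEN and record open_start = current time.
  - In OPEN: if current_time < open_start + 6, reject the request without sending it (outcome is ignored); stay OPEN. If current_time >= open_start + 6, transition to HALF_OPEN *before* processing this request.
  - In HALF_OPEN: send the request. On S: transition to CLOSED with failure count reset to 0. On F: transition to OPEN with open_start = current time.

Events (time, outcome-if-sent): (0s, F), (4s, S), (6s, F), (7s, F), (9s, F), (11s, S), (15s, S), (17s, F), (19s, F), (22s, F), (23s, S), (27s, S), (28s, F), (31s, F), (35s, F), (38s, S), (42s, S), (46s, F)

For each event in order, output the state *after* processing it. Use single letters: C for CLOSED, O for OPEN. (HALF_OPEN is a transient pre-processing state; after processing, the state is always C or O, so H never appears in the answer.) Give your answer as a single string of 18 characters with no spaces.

State after each event:
  event#1 t=0s outcome=F: state=CLOSED
  event#2 t=4s outcome=S: state=CLOSED
  event#3 t=6s outcome=F: state=CLOSED
  event#4 t=7s outcome=F: state=CLOSED
  event#5 t=9s outcome=F: state=CLOSED
  event#6 t=11s outcome=S: state=CLOSED
  event#7 t=15s outcome=S: state=CLOSED
  event#8 t=17s outcome=F: state=CLOSED
  event#9 t=19s outcome=F: state=CLOSED
  event#10 t=22s outcome=F: state=CLOSED
  event#11 t=23s outcome=S: state=CLOSED
  event#12 t=27s outcome=S: state=CLOSED
  event#13 t=28s outcome=F: state=CLOSED
  event#14 t=31s outcome=F: state=CLOSED
  event#15 t=35s outcome=F: state=CLOSED
  event#16 t=38s outcome=S: state=CLOSED
  event#17 t=42s outcome=S: state=CLOSED
  event#18 t=46s outcome=F: state=CLOSED

Answer: CCCCCCCCCCCCCCCCCC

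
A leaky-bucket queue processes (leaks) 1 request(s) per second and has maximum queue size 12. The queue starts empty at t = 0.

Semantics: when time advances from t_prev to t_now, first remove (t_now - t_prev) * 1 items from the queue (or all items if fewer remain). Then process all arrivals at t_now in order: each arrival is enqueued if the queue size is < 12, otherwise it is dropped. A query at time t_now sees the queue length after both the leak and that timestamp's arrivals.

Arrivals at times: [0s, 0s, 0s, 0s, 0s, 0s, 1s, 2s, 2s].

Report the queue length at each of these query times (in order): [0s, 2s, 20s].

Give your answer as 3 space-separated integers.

Queue lengths at query times:
  query t=0s: backlog = 6
  query t=2s: backlog = 7
  query t=20s: backlog = 0

Answer: 6 7 0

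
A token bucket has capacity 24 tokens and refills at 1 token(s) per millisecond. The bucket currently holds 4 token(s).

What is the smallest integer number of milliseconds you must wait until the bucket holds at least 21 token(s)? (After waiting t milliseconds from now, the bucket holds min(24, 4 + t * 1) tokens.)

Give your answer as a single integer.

Need 4 + t * 1 >= 21, so t >= 17/1.
Smallest integer t = ceil(17/1) = 17.

Answer: 17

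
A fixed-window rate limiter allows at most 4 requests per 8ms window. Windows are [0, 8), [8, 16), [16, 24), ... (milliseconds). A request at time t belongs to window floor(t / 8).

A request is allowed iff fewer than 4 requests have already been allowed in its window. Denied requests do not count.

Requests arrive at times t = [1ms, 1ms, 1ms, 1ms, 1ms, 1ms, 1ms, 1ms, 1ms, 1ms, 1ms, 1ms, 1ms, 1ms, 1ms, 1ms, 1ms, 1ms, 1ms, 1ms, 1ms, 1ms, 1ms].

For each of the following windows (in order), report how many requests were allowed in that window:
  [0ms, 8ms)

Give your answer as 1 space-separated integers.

Processing requests:
  req#1 t=1ms (window 0): ALLOW
  req#2 t=1ms (window 0): ALLOW
  req#3 t=1ms (window 0): ALLOW
  req#4 t=1ms (window 0): ALLOW
  req#5 t=1ms (window 0): DENY
  req#6 t=1ms (window 0): DENY
  req#7 t=1ms (window 0): DENY
  req#8 t=1ms (window 0): DENY
  req#9 t=1ms (window 0): DENY
  req#10 t=1ms (window 0): DENY
  req#11 t=1ms (window 0): DENY
  req#12 t=1ms (window 0): DENY
  req#13 t=1ms (window 0): DENY
  req#14 t=1ms (window 0): DENY
  req#15 t=1ms (window 0): DENY
  req#16 t=1ms (window 0): DENY
  req#17 t=1ms (window 0): DENY
  req#18 t=1ms (window 0): DENY
  req#19 t=1ms (window 0): DENY
  req#20 t=1ms (window 0): DENY
  req#21 t=1ms (window 0): DENY
  req#22 t=1ms (window 0): DENY
  req#23 t=1ms (window 0): DENY

Allowed counts by window: 4

Answer: 4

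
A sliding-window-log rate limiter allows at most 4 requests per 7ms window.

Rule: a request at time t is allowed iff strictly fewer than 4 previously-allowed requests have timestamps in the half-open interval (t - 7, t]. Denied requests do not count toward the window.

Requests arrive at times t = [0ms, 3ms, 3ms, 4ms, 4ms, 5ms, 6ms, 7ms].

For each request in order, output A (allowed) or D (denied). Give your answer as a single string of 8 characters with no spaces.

Tracking allowed requests in the window:
  req#1 t=0ms: ALLOW
  req#2 t=3ms: ALLOW
  req#3 t=3ms: ALLOW
  req#4 t=4ms: ALLOW
  req#5 t=4ms: DENY
  req#6 t=5ms: DENY
  req#7 t=6ms: DENY
  req#8 t=7ms: ALLOW

Answer: AAAADDDA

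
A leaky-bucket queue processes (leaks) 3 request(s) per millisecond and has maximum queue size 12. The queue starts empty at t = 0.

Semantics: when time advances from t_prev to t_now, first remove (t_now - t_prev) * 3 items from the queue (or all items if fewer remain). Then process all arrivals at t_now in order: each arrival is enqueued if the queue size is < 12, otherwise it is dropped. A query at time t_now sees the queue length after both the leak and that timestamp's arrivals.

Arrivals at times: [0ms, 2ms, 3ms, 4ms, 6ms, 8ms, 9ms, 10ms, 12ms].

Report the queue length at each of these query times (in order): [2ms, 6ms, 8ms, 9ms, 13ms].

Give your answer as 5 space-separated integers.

Answer: 1 1 1 1 0

Derivation:
Queue lengths at query times:
  query t=2ms: backlog = 1
  query t=6ms: backlog = 1
  query t=8ms: backlog = 1
  query t=9ms: backlog = 1
  query t=13ms: backlog = 0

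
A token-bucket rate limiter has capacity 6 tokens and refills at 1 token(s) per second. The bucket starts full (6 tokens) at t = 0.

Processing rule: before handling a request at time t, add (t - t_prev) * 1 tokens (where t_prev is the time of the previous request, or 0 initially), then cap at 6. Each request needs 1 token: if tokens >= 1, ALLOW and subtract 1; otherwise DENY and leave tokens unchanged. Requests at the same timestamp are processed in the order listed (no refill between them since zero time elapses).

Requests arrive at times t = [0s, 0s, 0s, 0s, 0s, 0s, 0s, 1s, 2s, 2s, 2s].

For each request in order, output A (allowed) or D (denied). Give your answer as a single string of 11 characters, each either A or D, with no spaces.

Answer: AAAAAADAADD

Derivation:
Simulating step by step:
  req#1 t=0s: ALLOW
  req#2 t=0s: ALLOW
  req#3 t=0s: ALLOW
  req#4 t=0s: ALLOW
  req#5 t=0s: ALLOW
  req#6 t=0s: ALLOW
  req#7 t=0s: DENY
  req#8 t=1s: ALLOW
  req#9 t=2s: ALLOW
  req#10 t=2s: DENY
  req#11 t=2s: DENY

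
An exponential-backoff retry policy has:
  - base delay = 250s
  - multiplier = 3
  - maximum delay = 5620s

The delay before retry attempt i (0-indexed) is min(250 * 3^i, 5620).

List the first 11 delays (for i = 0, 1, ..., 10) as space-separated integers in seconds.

Answer: 250 750 2250 5620 5620 5620 5620 5620 5620 5620 5620

Derivation:
Computing each delay:
  i=0: min(250*3^0, 5620) = 250
  i=1: min(250*3^1, 5620) = 750
  i=2: min(250*3^2, 5620) = 2250
  i=3: min(250*3^3, 5620) = 5620
  i=4: min(250*3^4, 5620) = 5620
  i=5: min(250*3^5, 5620) = 5620
  i=6: min(250*3^6, 5620) = 5620
  i=7: min(250*3^7, 5620) = 5620
  i=8: min(250*3^8, 5620) = 5620
  i=9: min(250*3^9, 5620) = 5620
  i=10: min(250*3^10, 5620) = 5620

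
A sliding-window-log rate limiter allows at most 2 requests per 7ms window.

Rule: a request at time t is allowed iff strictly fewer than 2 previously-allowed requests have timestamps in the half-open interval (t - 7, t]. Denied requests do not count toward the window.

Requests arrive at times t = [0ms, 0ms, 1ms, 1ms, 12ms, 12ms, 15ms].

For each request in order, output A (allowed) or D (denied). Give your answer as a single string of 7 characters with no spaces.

Answer: AADDAAD

Derivation:
Tracking allowed requests in the window:
  req#1 t=0ms: ALLOW
  req#2 t=0ms: ALLOW
  req#3 t=1ms: DENY
  req#4 t=1ms: DENY
  req#5 t=12ms: ALLOW
  req#6 t=12ms: ALLOW
  req#7 t=15ms: DENY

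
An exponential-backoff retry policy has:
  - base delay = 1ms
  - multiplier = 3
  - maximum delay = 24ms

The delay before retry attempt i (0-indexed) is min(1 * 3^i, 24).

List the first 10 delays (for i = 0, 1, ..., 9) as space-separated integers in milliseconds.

Answer: 1 3 9 24 24 24 24 24 24 24

Derivation:
Computing each delay:
  i=0: min(1*3^0, 24) = 1
  i=1: min(1*3^1, 24) = 3
  i=2: min(1*3^2, 24) = 9
  i=3: min(1*3^3, 24) = 24
  i=4: min(1*3^4, 24) = 24
  i=5: min(1*3^5, 24) = 24
  i=6: min(1*3^6, 24) = 24
  i=7: min(1*3^7, 24) = 24
  i=8: min(1*3^8, 24) = 24
  i=9: min(1*3^9, 24) = 24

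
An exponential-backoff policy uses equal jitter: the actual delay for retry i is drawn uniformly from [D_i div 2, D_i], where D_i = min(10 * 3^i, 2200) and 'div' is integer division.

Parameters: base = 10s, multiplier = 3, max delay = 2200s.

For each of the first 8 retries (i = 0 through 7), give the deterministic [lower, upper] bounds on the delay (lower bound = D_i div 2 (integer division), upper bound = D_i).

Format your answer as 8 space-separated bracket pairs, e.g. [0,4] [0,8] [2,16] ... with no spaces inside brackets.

Answer: [5,10] [15,30] [45,90] [135,270] [405,810] [1100,2200] [1100,2200] [1100,2200]

Derivation:
Computing bounds per retry:
  i=0: D_i=min(10*3^0,2200)=10, bounds=[5,10]
  i=1: D_i=min(10*3^1,2200)=30, bounds=[15,30]
  i=2: D_i=min(10*3^2,2200)=90, bounds=[45,90]
  i=3: D_i=min(10*3^3,2200)=270, bounds=[135,270]
  i=4: D_i=min(10*3^4,2200)=810, bounds=[405,810]
  i=5: D_i=min(10*3^5,2200)=2200, bounds=[1100,2200]
  i=6: D_i=min(10*3^6,2200)=2200, bounds=[1100,2200]
  i=7: D_i=min(10*3^7,2200)=2200, bounds=[1100,2200]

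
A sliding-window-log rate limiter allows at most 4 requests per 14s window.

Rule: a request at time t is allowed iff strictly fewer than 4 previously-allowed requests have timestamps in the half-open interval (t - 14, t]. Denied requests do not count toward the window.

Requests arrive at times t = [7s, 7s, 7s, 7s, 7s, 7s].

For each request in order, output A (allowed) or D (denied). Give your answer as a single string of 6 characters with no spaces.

Tracking allowed requests in the window:
  req#1 t=7s: ALLOW
  req#2 t=7s: ALLOW
  req#3 t=7s: ALLOW
  req#4 t=7s: ALLOW
  req#5 t=7s: DENY
  req#6 t=7s: DENY

Answer: AAAADD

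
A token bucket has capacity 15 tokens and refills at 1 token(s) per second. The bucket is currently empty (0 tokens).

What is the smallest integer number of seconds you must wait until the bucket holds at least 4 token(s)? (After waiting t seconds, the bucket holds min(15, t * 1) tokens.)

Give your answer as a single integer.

Answer: 4

Derivation:
Need t * 1 >= 4, so t >= 4/1.
Smallest integer t = ceil(4/1) = 4.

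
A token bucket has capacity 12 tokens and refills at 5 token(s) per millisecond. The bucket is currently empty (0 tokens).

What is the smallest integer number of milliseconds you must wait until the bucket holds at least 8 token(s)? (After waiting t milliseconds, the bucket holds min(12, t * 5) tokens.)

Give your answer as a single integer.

Answer: 2

Derivation:
Need t * 5 >= 8, so t >= 8/5.
Smallest integer t = ceil(8/5) = 2.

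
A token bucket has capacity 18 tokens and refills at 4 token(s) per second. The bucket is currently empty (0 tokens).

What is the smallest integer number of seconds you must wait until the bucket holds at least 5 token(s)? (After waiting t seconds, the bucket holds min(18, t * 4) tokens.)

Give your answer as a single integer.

Need t * 4 >= 5, so t >= 5/4.
Smallest integer t = ceil(5/4) = 2.

Answer: 2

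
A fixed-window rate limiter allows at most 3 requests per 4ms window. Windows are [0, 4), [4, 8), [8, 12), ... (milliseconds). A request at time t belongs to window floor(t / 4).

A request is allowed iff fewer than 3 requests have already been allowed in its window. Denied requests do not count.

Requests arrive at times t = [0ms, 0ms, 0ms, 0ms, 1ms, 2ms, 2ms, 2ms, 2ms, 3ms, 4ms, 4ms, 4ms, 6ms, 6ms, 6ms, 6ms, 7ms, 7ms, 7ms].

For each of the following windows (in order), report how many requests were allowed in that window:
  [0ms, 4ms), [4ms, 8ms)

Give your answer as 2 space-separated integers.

Answer: 3 3

Derivation:
Processing requests:
  req#1 t=0ms (window 0): ALLOW
  req#2 t=0ms (window 0): ALLOW
  req#3 t=0ms (window 0): ALLOW
  req#4 t=0ms (window 0): DENY
  req#5 t=1ms (window 0): DENY
  req#6 t=2ms (window 0): DENY
  req#7 t=2ms (window 0): DENY
  req#8 t=2ms (window 0): DENY
  req#9 t=2ms (window 0): DENY
  req#10 t=3ms (window 0): DENY
  req#11 t=4ms (window 1): ALLOW
  req#12 t=4ms (window 1): ALLOW
  req#13 t=4ms (window 1): ALLOW
  req#14 t=6ms (window 1): DENY
  req#15 t=6ms (window 1): DENY
  req#16 t=6ms (window 1): DENY
  req#17 t=6ms (window 1): DENY
  req#18 t=7ms (window 1): DENY
  req#19 t=7ms (window 1): DENY
  req#20 t=7ms (window 1): DENY

Allowed counts by window: 3 3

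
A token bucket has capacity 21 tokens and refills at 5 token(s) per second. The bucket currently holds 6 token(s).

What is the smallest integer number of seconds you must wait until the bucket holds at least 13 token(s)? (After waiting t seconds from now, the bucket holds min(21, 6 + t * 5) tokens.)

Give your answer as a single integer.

Need 6 + t * 5 >= 13, so t >= 7/5.
Smallest integer t = ceil(7/5) = 2.

Answer: 2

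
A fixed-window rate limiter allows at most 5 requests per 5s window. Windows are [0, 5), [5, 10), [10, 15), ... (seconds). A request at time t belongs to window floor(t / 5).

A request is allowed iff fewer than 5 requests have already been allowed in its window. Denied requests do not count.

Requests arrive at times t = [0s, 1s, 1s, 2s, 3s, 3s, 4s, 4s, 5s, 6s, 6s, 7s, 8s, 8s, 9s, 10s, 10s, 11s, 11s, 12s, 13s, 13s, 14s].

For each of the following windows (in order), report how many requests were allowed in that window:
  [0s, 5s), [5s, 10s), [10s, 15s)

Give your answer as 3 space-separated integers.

Processing requests:
  req#1 t=0s (window 0): ALLOW
  req#2 t=1s (window 0): ALLOW
  req#3 t=1s (window 0): ALLOW
  req#4 t=2s (window 0): ALLOW
  req#5 t=3s (window 0): ALLOW
  req#6 t=3s (window 0): DENY
  req#7 t=4s (window 0): DENY
  req#8 t=4s (window 0): DENY
  req#9 t=5s (window 1): ALLOW
  req#10 t=6s (window 1): ALLOW
  req#11 t=6s (window 1): ALLOW
  req#12 t=7s (window 1): ALLOW
  req#13 t=8s (window 1): ALLOW
  req#14 t=8s (window 1): DENY
  req#15 t=9s (window 1): DENY
  req#16 t=10s (window 2): ALLOW
  req#17 t=10s (window 2): ALLOW
  req#18 t=11s (window 2): ALLOW
  req#19 t=11s (window 2): ALLOW
  req#20 t=12s (window 2): ALLOW
  req#21 t=13s (window 2): DENY
  req#22 t=13s (window 2): DENY
  req#23 t=14s (window 2): DENY

Allowed counts by window: 5 5 5

Answer: 5 5 5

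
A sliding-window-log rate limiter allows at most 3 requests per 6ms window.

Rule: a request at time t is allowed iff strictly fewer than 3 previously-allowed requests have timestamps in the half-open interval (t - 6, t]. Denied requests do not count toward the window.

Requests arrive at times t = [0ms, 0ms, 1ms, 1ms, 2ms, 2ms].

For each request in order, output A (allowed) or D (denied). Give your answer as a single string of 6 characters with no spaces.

Answer: AAADDD

Derivation:
Tracking allowed requests in the window:
  req#1 t=0ms: ALLOW
  req#2 t=0ms: ALLOW
  req#3 t=1ms: ALLOW
  req#4 t=1ms: DENY
  req#5 t=2ms: DENY
  req#6 t=2ms: DENY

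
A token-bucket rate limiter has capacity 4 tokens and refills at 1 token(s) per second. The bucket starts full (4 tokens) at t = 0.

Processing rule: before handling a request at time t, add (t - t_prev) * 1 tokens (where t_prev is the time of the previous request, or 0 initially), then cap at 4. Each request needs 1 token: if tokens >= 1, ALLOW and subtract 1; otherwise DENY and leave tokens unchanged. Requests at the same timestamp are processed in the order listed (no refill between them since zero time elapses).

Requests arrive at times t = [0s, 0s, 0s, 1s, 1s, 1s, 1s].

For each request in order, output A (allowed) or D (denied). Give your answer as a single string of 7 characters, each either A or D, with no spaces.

Answer: AAAAADD

Derivation:
Simulating step by step:
  req#1 t=0s: ALLOW
  req#2 t=0s: ALLOW
  req#3 t=0s: ALLOW
  req#4 t=1s: ALLOW
  req#5 t=1s: ALLOW
  req#6 t=1s: DENY
  req#7 t=1s: DENY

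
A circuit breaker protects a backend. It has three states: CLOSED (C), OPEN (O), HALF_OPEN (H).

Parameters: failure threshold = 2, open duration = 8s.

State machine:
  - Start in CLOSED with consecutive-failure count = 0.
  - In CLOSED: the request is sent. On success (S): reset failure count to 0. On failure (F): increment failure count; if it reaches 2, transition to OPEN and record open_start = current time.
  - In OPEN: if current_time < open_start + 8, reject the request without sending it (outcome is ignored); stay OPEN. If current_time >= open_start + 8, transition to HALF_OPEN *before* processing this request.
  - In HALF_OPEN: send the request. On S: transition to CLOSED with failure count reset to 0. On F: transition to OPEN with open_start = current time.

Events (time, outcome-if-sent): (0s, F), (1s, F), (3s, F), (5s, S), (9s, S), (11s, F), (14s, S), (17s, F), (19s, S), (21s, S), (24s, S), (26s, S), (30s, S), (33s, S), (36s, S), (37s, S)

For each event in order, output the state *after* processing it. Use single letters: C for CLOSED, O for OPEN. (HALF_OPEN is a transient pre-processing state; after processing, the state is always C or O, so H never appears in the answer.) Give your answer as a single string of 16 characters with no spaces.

Answer: COOOCCCCCCCCCCCC

Derivation:
State after each event:
  event#1 t=0s outcome=F: state=CLOSED
  event#2 t=1s outcome=F: state=OPEN
  event#3 t=3s outcome=F: state=OPEN
  event#4 t=5s outcome=S: state=OPEN
  event#5 t=9s outcome=S: state=CLOSED
  event#6 t=11s outcome=F: state=CLOSED
  event#7 t=14s outcome=S: state=CLOSED
  event#8 t=17s outcome=F: state=CLOSED
  event#9 t=19s outcome=S: state=CLOSED
  event#10 t=21s outcome=S: state=CLOSED
  event#11 t=24s outcome=S: state=CLOSED
  event#12 t=26s outcome=S: state=CLOSED
  event#13 t=30s outcome=S: state=CLOSED
  event#14 t=33s outcome=S: state=CLOSED
  event#15 t=36s outcome=S: state=CLOSED
  event#16 t=37s outcome=S: state=CLOSED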